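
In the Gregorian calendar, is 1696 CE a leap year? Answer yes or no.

yes

1696 is divisible by 4 and not by 100, so it is a leap year.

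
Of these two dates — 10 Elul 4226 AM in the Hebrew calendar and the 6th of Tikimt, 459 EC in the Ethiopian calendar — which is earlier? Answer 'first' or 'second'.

First date → JDN 1891513; second date → JDN 1891540.
JDN 1891513 < JDN 1891540, so the first date is earlier.

first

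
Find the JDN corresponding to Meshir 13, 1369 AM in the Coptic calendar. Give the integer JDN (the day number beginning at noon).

In the Gregorian calendar the same day is 17 February 1653.
JDN 2451545 is 1 January 2000 CE (Gregorian); the target day is −126691 days from there, so JDN = 2324854.

2324854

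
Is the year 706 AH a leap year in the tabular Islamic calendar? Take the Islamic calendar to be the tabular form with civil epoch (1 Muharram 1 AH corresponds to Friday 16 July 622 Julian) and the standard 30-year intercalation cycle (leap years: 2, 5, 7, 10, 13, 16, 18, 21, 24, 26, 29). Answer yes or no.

Year 706 AH is year 16 of its 30-year cycle; leap positions are 2, 5, 7, 10, 13, 16, 18, 21, 24, 26, 29, so it is a leap year (355 days).

yes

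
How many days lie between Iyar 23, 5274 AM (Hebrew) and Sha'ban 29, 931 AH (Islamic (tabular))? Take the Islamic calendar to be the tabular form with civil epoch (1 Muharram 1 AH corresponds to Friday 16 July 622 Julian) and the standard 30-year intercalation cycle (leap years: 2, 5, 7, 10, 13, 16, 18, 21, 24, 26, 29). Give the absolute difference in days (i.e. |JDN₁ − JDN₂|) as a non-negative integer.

First date → JDN 2274185; second date → JDN 2278236.
The interval is |2274185 − 2278236| = 4051 days.

4051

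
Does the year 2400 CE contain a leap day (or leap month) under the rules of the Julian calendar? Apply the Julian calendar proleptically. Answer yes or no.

2400 mod 4 = 0, so it is a leap year in the Julian calendar.

yes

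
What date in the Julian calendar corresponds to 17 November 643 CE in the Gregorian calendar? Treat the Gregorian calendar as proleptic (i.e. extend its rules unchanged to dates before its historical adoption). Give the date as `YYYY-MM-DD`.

For dates in this range the Gregorian date is 3 days ahead of the Julian.
17 November 643 Gregorian − 3 days → 14 November 643 Julian.

0643-11-14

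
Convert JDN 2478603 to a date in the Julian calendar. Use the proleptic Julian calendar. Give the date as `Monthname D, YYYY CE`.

JDN 2478603 is 30 January 2074 in the Gregorian calendar.
In the Julian calendar that day is January 17, 2074 CE.

January 17, 2074 CE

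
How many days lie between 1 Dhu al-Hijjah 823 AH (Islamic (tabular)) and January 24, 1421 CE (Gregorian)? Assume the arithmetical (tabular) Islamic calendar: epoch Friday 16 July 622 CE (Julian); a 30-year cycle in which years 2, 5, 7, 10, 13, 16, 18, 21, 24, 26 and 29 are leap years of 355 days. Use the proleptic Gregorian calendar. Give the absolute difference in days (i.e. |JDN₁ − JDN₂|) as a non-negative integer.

39

JDN of the first date = 2240054.
JDN of the second date = 2240093.
|2240093 − 2240054| = 39.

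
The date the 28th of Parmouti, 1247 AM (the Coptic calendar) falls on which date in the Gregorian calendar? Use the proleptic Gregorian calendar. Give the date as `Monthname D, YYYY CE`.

May 3, 1531 CE

Julian Day Number of the source date = 2280368.
Converting JDN 2280368 to the Gregorian calendar gives 3 May 1531 CE.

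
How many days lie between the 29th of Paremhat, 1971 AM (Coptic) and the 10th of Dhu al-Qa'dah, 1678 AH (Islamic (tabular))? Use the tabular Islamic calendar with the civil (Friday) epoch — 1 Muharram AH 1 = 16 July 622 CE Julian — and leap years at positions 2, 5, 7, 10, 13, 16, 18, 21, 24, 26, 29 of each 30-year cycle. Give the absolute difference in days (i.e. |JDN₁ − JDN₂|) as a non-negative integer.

First date → JDN 2544780; second date → JDN 2543017.
The interval is |2544780 − 2543017| = 1763 days.

1763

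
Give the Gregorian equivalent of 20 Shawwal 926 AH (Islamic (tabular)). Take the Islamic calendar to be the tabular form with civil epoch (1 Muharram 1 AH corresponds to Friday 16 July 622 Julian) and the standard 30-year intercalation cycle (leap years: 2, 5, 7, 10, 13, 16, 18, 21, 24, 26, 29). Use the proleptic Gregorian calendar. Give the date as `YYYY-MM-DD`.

Julian Day Number of the source date = 2276514.
Converting JDN 2276514 to the Gregorian calendar gives 13 October 1520 CE.

1520-10-13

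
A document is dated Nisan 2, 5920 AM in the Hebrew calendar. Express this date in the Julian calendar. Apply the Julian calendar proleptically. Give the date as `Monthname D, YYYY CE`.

Julian Day Number of the source date = 2510083.
Converting JDN 2510083 to the Julian calendar gives 26 March 2160 CE.

March 26, 2160 CE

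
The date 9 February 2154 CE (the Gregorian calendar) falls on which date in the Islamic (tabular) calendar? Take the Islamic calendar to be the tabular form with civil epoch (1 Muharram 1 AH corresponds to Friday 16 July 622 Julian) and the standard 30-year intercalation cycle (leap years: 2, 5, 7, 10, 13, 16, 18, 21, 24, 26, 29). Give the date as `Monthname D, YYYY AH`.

Rajab 25, 1579 AH

Julian Day Number of the source date = 2507832.
Converting JDN 2507832 to the tabular Islamic calendar gives 25 Rajab 1579 AH.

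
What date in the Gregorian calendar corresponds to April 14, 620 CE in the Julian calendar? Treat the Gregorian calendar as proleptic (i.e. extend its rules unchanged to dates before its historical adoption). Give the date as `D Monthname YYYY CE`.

For dates in this range the Gregorian date is 3 days ahead of the Julian.
14 April 620 Julian + 3 days → 17 April 620 Gregorian.

17 April 620 CE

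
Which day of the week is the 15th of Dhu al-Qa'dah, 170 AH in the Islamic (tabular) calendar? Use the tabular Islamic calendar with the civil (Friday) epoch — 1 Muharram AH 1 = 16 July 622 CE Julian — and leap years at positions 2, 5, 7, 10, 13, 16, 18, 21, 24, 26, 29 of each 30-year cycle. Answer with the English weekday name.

Tuesday

In the proleptic Gregorian calendar this is 12 May 787 (JDN 2008637).
2008637 ≡ 1 (mod 7); counting from Monday = 0 gives Tuesday.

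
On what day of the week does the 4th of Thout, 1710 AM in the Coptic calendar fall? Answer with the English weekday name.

In the Gregorian calendar this is 14 September 1993 (JDN 2449245).
Since JDN mod 7 = 1 (0 = Monday), the day is Tuesday.

Tuesday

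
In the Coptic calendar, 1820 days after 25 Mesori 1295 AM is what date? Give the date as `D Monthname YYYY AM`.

18 Mesori 1300 AM

The starting date is JDN 2298017; 2298017 + 1820 = 2299837.
JDN 2299837 corresponds to 18 Mesori 1300 AM.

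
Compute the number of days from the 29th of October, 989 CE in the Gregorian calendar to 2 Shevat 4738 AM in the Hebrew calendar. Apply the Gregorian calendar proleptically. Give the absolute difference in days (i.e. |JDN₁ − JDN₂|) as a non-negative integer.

4302

JDN of the first date = 2082587.
JDN of the second date = 2078285.
|2078285 − 2082587| = 4302.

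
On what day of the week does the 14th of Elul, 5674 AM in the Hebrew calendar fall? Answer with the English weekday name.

Saturday

In the Gregorian calendar this is 5 September 1914 (JDN 2420381).
Since JDN mod 7 = 5 (0 = Monday), the day is Saturday.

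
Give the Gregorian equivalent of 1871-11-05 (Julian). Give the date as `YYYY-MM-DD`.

1871-11-17

For dates in this range the Gregorian date is 12 days ahead of the Julian.
5 November 1871 Julian + 12 days → 17 November 1871 Gregorian.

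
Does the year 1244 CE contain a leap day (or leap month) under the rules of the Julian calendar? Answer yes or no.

1244 mod 4 = 0, so it is a leap year in the Julian calendar.

yes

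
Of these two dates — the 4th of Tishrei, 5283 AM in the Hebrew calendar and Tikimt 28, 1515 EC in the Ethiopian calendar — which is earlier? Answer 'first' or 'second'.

first

The two dates have Julian Day Numbers 2277236 and 2277266 respectively.
Since 2277236 < 2277266, the first date comes first.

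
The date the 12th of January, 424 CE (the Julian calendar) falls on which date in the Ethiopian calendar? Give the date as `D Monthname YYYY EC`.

16 Tir 416 EC

Both dates share Julian Day Number 1875935; in the Ethiopian calendar that is 16 Tir 416 EC.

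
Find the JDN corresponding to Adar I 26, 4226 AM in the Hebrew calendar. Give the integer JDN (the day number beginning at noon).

1891322

Equivalently 28 February 466 (proleptic Gregorian).
JDN 2299161 is 15 October 1582 CE (Gregorian); the target day is −407839 days from there, so JDN = 1891322.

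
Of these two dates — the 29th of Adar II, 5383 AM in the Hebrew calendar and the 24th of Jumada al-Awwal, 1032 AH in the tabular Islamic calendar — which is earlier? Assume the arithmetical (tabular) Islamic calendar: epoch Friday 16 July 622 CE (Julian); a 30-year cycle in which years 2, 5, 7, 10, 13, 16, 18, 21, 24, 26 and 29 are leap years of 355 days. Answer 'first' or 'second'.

second

The two dates have Julian Day Numbers 2313938 and 2313933 respectively.
Since 2313933 < 2313938, the second date comes first.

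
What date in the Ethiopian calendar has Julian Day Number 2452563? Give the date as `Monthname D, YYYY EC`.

JDN 2452563 is 15 October 2002 in the Gregorian calendar.
In the Ethiopian calendar that day is Tikimt 5, 1995 EC.

Tikimt 5, 1995 EC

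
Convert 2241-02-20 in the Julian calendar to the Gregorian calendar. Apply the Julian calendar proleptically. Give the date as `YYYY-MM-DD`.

2241-03-07

For dates in this range the Gregorian date is 15 days ahead of the Julian.
20 February 2241 Julian + 15 days → 7 March 2241 Gregorian.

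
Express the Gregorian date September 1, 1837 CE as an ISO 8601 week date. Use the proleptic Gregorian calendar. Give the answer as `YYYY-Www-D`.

The weekday is Friday (ISO weekday 5).
That Friday belongs to ISO week 35 of ISO year 1837.

1837-W35-5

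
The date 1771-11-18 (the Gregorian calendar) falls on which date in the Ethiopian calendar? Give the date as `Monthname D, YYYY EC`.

Hidar 10, 1764 EC

Both dates share Julian Day Number 2368226; in the Ethiopian calendar that is 10 Hidar 1764 EC.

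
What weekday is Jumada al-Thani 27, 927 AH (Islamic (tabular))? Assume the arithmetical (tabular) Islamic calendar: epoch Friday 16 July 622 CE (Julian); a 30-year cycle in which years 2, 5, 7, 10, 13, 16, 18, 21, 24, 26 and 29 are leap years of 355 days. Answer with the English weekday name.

In the proleptic Gregorian calendar this is 14 June 1521 (JDN 2276758).
JDN 2276758 mod 7 = 1, and JDN 0 was a Monday, so this is a Tuesday.

Tuesday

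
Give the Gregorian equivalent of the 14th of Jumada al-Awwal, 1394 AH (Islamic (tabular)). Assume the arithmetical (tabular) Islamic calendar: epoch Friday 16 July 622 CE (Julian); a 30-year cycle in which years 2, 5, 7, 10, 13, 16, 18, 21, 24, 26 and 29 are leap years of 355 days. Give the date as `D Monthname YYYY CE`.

5 June 1974 CE

Both dates share Julian Day Number 2442204; in the Gregorian calendar that is 5 June 1974 CE.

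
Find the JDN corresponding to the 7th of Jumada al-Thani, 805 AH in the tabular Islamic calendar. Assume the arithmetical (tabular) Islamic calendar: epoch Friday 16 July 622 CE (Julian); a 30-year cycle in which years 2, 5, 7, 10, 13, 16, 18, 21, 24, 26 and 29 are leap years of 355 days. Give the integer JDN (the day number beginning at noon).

Equivalently 11 January 1403 (proleptic Gregorian).
JDN 2400001 is 17 November 1858 CE (Gregorian), MJD 0; the target day is −166496 days from there, so JDN = 2233505.

2233505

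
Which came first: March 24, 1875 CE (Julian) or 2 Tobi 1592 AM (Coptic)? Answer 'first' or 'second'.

First date → JDN 2405984; second date → JDN 2406264.
JDN 2405984 < JDN 2406264, so the first date is earlier.

first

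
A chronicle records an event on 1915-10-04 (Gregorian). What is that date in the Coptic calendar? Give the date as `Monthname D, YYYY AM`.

Thout 23, 1632 AM

Both dates share Julian Day Number 2420775; in the Coptic calendar that is 23 Thout 1632 AM.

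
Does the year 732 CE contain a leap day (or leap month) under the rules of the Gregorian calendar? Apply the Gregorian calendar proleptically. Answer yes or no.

732 is divisible by 4 and not by 100, so it is a leap year.

yes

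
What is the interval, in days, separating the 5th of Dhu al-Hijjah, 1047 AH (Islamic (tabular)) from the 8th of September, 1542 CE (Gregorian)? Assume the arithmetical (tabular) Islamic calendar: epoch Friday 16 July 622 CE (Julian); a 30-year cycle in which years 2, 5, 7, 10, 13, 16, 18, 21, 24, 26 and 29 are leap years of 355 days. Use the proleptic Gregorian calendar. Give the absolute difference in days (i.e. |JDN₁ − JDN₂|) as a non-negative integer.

34923

JDN of the first date = 2319437.
JDN of the second date = 2284514.
|2284514 − 2319437| = 34923.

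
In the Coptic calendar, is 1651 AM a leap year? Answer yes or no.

yes

1651 mod 4 = 3; in the Coptic calendar a year is leap when year mod 4 = 3, so it is a leap year.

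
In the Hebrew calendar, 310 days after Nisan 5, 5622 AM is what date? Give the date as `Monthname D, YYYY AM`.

Shevat 20, 5623 AM

The starting date is JDN 2401236; 2401236 + 310 = 2401546.
JDN 2401546 corresponds to Shevat 20, 5623 AM.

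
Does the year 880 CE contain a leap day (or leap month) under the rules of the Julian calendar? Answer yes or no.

yes

880 mod 4 = 0, so it is a leap year in the Julian calendar.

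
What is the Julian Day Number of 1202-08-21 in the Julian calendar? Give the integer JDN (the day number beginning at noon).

Equivalently 28 August 1202 (proleptic Gregorian).
JDN 2400001 is 17 November 1858 CE (Gregorian), MJD 0; the target day is −239680 days from there, so JDN = 2160321.

2160321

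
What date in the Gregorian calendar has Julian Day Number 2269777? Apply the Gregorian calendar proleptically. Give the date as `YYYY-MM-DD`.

Counting from JDN 2299161 = 15 Oct 1582 gives an offset of -29384 days.

1502-05-04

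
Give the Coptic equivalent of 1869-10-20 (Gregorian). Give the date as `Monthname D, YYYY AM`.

Paopi 11, 1586 AM

Both dates share Julian Day Number 2403991; in the Coptic calendar that is 11 Paopi 1586 AM.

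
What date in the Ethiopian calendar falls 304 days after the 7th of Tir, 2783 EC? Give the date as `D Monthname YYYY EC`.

The starting date is JDN 2740472; 2740472 + 304 = 2740776.
JDN 2740776 corresponds to 5 Hidar 2784 EC.

5 Hidar 2784 EC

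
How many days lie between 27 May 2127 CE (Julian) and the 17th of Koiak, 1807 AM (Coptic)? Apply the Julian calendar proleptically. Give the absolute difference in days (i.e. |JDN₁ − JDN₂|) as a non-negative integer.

First date → JDN 2498091; second date → JDN 2484777.
The interval is |2498091 − 2484777| = 13314 days.

13314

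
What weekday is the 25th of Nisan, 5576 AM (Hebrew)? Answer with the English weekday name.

Equivalently 23 April 1816 Gregorian, JDN 2384453.
JDN 2384453 mod 7 = 1, and JDN 0 was a Monday, so this is a Tuesday.

Tuesday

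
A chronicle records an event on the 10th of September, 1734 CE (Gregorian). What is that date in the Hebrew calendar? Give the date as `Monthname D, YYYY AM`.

Julian Day Number of the source date = 2354643.
Converting JDN 2354643 to the Hebrew calendar gives 12 Elul 5494 AM.

Elul 12, 5494 AM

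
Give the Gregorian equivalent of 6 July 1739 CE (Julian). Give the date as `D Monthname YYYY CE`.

17 July 1739 CE

For dates in this range the Gregorian date is 11 days ahead of the Julian.
6 July 1739 Julian + 11 days → 17 July 1739 Gregorian.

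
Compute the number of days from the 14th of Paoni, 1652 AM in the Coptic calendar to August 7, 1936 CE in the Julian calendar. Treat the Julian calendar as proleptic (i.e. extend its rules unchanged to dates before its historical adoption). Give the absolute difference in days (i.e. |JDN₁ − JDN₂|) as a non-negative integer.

60

JDN of the first date = 2428341.
JDN of the second date = 2428401.
|2428401 − 2428341| = 60.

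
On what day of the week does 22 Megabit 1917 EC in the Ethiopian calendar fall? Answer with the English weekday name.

In the Gregorian calendar this is 31 March 1925 (JDN 2424241).
2424241 ≡ 1 (mod 7); counting from Monday = 0 gives Tuesday.

Tuesday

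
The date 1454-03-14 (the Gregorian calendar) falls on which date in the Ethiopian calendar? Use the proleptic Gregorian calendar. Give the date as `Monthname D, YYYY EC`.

Both dates share Julian Day Number 2252195; in the Ethiopian calendar that is 9 Megabit 1446 EC.

Megabit 9, 1446 EC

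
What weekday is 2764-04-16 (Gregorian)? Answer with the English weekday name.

Thursday

JDN 2730696 mod 7 = 3, and JDN 0 was a Monday, so this is a Thursday.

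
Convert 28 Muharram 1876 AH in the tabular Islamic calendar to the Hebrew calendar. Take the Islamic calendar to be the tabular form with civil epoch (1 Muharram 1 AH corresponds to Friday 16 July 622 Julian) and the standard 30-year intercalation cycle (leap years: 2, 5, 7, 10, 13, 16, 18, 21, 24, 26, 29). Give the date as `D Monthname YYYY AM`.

The source date corresponds to 14 October 2441 in the Gregorian calendar (JDN 2612904).
That day falls on 29 Tishrei 6202 AM in the Hebrew calendar.

29 Tishrei 6202 AM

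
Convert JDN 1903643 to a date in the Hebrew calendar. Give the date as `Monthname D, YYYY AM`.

The proleptic Gregorian equivalent of JDN 1903643 is 23 November 499.
In the Hebrew calendar that day is Kislev 4, 4260 AM.

Kislev 4, 4260 AM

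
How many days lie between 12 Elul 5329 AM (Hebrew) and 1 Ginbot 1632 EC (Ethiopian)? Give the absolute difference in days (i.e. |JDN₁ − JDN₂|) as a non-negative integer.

JDN of the first date = 2294372.
JDN of the second date = 2320184.
|2320184 − 2294372| = 25812.

25812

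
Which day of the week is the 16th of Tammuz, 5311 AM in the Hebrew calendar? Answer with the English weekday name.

Saturday

In the proleptic Gregorian calendar this is 30 June 1551 (JDN 2287731).
Since JDN mod 7 = 5 (0 = Monday), the day is Saturday.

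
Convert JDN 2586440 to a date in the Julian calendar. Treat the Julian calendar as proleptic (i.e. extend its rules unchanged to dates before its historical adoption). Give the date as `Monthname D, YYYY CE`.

April 15, 2369 CE

JDN 2586440 is 1 May 2369 in the Gregorian calendar.
In the Julian calendar that day is April 15, 2369 CE.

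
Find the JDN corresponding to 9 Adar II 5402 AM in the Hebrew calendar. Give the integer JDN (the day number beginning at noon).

Equivalently 11 March 1642 (Gregorian).
JDN 2299161 is 15 October 1582 CE (Gregorian); the target day is +21697 days from there, so JDN = 2320858.

2320858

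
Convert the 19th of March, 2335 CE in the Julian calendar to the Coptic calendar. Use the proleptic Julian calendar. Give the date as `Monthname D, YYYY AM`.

Julian Day Number of the source date = 2573994.
Converting JDN 2573994 to the Coptic calendar gives 23 Paremhat 2051 AM.

Paremhat 23, 2051 AM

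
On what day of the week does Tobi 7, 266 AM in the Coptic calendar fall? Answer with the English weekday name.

Sunday

In the proleptic Gregorian calendar this is 4 January 550 (JDN 1921947).
Since JDN mod 7 = 6 (0 = Monday), the day is Sunday.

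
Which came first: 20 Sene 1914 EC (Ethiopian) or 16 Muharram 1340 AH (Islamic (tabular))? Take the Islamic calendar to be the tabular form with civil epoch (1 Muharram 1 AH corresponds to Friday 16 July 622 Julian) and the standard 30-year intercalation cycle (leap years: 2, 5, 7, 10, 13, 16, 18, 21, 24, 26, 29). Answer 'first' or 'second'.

second

The two dates have Julian Day Numbers 2423233 and 2422952 respectively.
Since 2422952 < 2423233, the second date comes first.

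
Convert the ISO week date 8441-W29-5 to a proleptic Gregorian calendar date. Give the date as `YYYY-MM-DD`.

ISO week 1 of 8441 is the week containing the first Thursday of 8441.
Week 29, day 5 (Friday) lands on 8441-07-19.

8441-07-19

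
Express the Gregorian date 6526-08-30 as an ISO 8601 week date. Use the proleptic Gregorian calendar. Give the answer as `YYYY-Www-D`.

6526-W35-5

The weekday is Friday (ISO weekday 5).
That Friday belongs to ISO week 35 of ISO year 6526.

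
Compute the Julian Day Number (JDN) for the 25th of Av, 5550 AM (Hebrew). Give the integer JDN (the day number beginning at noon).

2375061

Equivalently 5 August 1790 (Gregorian).
JDN 2451545 is 1 January 2000 CE (Gregorian); the target day is −76484 days from there, so JDN = 2375061.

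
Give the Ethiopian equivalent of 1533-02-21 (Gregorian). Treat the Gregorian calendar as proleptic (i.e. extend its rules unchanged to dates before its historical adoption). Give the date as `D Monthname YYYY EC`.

Both dates share Julian Day Number 2281028; in the Ethiopian calendar that is 17 Yekatit 1525 EC.

17 Yekatit 1525 EC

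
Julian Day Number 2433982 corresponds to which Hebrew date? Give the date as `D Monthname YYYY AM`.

2 Kislev 5712 AM

JDN 2433982 is 1 December 1951 in the Gregorian calendar.
In the Hebrew calendar that day is 2 Kislev 5712 AM.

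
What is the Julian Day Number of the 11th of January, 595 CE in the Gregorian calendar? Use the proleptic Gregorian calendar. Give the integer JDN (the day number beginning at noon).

1938390

JDN 2299161 is 15 October 1582 CE (Gregorian); the target day is −360771 days from there, so JDN = 1938390.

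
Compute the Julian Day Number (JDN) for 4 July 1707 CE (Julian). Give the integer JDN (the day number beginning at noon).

2344724

In the Gregorian calendar the same day is 15 July 1707.
JDN 2400001 is 17 November 1858 CE (Gregorian), MJD 0; the target day is −55277 days from there, so JDN = 2344724.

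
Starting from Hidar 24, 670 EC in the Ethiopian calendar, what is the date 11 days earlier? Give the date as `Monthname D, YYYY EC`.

JDN of Hidar 24, 670 EC = 1968656.
1968656 − 11 = 1968645.
JDN 1968645 in the Ethiopian calendar is Hidar 13, 670 EC.

Hidar 13, 670 EC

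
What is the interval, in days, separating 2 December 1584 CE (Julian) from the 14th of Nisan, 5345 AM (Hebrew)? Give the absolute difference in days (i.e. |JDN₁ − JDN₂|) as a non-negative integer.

JDN of the first date = 2299950.
JDN of the second date = 2300072.
|2300072 − 2299950| = 122.

122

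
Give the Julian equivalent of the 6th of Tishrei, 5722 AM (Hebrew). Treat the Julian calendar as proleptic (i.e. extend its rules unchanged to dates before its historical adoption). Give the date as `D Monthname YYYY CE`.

3 September 1961 CE

The source date corresponds to 16 September 1961 in the Gregorian calendar (JDN 2437559).
That day falls on 3 September 1961 CE in the Julian calendar.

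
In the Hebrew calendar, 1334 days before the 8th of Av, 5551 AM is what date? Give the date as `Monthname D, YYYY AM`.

Tevet 2, 5548 AM

The starting date is JDN 2375429; 2375429 − 1334 = 2374095.
JDN 2374095 corresponds to Tevet 2, 5548 AM.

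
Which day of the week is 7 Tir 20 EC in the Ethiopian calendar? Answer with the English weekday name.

Saturday

Equivalently 1 January 28 Gregorian, JDN 1731287.
1731287 ≡ 5 (mod 7); counting from Monday = 0 gives Saturday.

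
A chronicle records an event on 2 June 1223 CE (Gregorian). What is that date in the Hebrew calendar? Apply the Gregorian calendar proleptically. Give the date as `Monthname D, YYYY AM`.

Sivan 25, 4983 AM

Both dates share Julian Day Number 2167904; in the Hebrew calendar that is 25 Sivan 4983 AM.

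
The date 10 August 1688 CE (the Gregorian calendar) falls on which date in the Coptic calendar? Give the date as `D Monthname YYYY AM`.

Julian Day Number of the source date = 2337812.
Converting JDN 2337812 to the Coptic calendar gives 7 Mesori 1404 AM.

7 Mesori 1404 AM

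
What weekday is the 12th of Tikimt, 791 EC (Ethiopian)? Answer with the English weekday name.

Tuesday

This is JDN 2012809 (13 October 798 Gregorian).
Since JDN mod 7 = 1 (0 = Monday), the day is Tuesday.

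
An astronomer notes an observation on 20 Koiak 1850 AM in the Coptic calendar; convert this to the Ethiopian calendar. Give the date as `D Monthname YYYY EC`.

20 Tahsas 2126 EC

The source date corresponds to 30 December 2133 in the Gregorian calendar (JDN 2500486).
That day falls on 20 Tahsas 2126 EC in the Ethiopian calendar.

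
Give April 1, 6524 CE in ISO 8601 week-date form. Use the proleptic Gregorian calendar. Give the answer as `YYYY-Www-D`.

The weekday is Saturday (ISO weekday 6).
That Saturday belongs to ISO week 13 of ISO year 6524.

6524-W13-6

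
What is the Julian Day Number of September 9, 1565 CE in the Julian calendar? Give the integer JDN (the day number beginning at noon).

In the proleptic Gregorian calendar the same day is 19 September 1565.
JDN 2299161 is 15 October 1582 CE (Gregorian); the target day is −6235 days from there, so JDN = 2292926.

2292926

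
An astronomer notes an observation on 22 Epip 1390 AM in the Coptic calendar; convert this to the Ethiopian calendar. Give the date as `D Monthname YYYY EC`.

Both dates share Julian Day Number 2332683; in the Ethiopian calendar that is 22 Hamle 1666 EC.

22 Hamle 1666 EC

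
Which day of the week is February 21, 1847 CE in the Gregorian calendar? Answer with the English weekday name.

Sunday

2395714 ≡ 6 (mod 7); counting from Monday = 0 gives Sunday.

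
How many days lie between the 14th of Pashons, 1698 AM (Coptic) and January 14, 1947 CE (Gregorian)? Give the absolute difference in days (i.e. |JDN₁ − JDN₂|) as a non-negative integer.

JDN of the first date = 2445112.
JDN of the second date = 2432200.
|2432200 − 2445112| = 12912.

12912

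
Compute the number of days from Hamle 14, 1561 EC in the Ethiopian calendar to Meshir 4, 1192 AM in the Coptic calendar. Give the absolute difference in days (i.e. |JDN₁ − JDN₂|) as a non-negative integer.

34128

JDN of the first date = 2294324.
JDN of the second date = 2260196.
|2260196 − 2294324| = 34128.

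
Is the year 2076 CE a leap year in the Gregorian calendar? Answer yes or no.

yes

2076 is divisible by 4 and not by 100, so it is a leap year.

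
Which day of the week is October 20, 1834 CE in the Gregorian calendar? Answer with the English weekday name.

JDN 2391207 mod 7 = 0, and JDN 0 was a Monday, so this is a Monday.

Monday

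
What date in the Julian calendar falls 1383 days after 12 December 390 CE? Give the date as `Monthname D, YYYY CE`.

Counting 1383 days forward from JDN 1863851 reaches JDN 1865234, which is September 25, 394 CE.

September 25, 394 CE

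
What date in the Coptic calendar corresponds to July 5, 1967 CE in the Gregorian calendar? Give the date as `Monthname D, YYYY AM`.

Paoni 28, 1683 AM

Julian Day Number of the source date = 2439677.
Converting JDN 2439677 to the Coptic calendar gives 28 Paoni 1683 AM.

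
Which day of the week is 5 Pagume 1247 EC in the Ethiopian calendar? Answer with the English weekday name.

Saturday

In the proleptic Gregorian calendar this is 4 September 1255 (JDN 2179686).
JDN 2179686 mod 7 = 5, and JDN 0 was a Monday, so this is a Saturday.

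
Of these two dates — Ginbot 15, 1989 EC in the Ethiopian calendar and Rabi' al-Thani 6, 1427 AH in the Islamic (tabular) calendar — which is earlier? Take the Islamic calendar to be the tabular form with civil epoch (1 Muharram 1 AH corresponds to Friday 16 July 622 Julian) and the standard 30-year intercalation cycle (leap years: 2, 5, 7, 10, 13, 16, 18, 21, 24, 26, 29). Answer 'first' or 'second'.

First date → JDN 2450592; second date → JDN 2453861.
JDN 2450592 < JDN 2453861, so the first date is earlier.

first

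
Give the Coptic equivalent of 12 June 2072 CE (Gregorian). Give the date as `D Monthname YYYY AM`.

Both dates share Julian Day Number 2478006; in the Coptic calendar that is 5 Paoni 1788 AM.

5 Paoni 1788 AM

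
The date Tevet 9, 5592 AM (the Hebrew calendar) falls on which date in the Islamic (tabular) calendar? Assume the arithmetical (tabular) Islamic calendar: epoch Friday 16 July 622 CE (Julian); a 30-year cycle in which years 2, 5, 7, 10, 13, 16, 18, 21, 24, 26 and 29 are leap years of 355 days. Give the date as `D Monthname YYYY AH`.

8 Rajab 1247 AH

Julian Day Number of the source date = 2390165.
Converting JDN 2390165 to the tabular Islamic calendar gives 8 Rajab 1247 AH.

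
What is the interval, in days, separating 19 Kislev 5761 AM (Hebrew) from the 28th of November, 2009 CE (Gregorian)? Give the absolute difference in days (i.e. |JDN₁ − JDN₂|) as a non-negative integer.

JDN of the first date = 2451895.
JDN of the second date = 2455164.
|2455164 − 2451895| = 3269.

3269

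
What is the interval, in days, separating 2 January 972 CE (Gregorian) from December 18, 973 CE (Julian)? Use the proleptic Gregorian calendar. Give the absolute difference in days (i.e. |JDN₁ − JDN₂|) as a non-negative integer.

JDN of the first date = 2076077.
JDN of the second date = 2076798.
|2076798 − 2076077| = 721.

721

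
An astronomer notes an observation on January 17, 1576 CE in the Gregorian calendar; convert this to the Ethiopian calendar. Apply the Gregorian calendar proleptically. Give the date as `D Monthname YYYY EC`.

Both dates share Julian Day Number 2296698; in the Ethiopian calendar that is 11 Tir 1568 EC.

11 Tir 1568 EC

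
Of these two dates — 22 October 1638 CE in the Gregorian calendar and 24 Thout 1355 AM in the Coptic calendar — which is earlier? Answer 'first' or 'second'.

second

First date → JDN 2319622; second date → JDN 2319601.
JDN 2319601 < JDN 2319622, so the second date is earlier.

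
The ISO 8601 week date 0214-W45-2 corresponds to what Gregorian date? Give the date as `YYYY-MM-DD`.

0214-11-08

ISO week 1 of 214 is the week containing the first Thursday of 214.
Week 45, day 2 (Tuesday) lands on 0214-11-08.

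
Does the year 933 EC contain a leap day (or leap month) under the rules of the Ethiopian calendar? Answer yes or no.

no

933 mod 4 = 1; in the Ethiopian calendar a year is leap when year mod 4 = 3, so it is a common year.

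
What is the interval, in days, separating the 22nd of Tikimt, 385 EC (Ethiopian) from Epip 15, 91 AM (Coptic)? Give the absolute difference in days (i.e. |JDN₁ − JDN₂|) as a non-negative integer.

6312

JDN of the first date = 1864528.
JDN of the second date = 1858216.
|1858216 − 1864528| = 6312.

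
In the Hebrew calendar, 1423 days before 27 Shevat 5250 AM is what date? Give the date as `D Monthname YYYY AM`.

21 Adar 5246 AM

JDN of 27 Shevat 5250 AM = 2265299.
2265299 − 1423 = 2263876.
JDN 2263876 in the Hebrew calendar is 21 Adar 5246 AM.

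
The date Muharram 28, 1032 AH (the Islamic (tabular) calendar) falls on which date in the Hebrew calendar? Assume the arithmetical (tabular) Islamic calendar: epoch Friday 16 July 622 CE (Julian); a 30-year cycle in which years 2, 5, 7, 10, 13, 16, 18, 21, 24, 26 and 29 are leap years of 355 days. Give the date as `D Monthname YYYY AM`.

29 Kislev 5383 AM

Both dates share Julian Day Number 2313819; in the Hebrew calendar that is 29 Kislev 5383 AM.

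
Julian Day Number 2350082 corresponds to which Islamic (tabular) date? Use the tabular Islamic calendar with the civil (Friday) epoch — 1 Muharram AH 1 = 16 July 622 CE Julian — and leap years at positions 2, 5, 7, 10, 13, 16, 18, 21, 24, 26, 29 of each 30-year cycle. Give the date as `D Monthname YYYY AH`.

JDN 2350082 is 16 March 1722 in the Gregorian calendar.
In the tabular Islamic calendar that day is 28 Jumada al-Awwal 1134 AH.

28 Jumada al-Awwal 1134 AH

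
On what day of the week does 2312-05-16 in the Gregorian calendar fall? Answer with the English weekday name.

Thursday

JDN 2565636 mod 7 = 3, and JDN 0 was a Monday, so this is a Thursday.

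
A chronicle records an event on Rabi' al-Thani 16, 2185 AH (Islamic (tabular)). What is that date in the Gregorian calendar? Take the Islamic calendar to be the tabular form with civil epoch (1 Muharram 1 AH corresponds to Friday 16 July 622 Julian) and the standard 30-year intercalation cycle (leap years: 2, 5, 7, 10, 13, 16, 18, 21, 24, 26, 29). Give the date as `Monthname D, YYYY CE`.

October 19, 2741 CE

Both dates share Julian Day Number 2722481; in the Gregorian calendar that is 19 October 2741 CE.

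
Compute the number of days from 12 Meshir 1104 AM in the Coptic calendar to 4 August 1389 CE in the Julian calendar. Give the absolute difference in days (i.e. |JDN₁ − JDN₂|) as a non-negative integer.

544

JDN of the first date = 2228062.
JDN of the second date = 2228606.
|2228606 − 2228062| = 544.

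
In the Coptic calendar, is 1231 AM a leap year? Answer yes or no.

yes

1231 mod 4 = 3; in the Coptic calendar a year is leap when year mod 4 = 3, so it is a leap year.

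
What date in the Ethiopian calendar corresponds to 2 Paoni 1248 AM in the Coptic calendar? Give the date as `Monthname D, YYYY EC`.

Sene 2, 1524 EC

The source date corresponds to 6 June 1532 in the proleptic Gregorian calendar (JDN 2280768).
That day falls on 2 Sene 1524 EC in the Ethiopian calendar.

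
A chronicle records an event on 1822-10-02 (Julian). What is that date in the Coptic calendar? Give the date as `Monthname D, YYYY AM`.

The source date corresponds to 14 October 1822 in the Gregorian calendar (JDN 2386818).
That day falls on 5 Paopi 1539 AM in the Coptic calendar.

Paopi 5, 1539 AM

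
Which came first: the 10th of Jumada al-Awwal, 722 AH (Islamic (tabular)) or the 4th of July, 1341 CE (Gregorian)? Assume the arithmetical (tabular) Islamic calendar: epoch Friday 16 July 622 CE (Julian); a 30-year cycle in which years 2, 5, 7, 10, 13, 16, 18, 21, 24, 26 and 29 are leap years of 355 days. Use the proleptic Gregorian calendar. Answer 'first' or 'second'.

First date → JDN 2204065; second date → JDN 2211035.
JDN 2204065 < JDN 2211035, so the first date is earlier.

first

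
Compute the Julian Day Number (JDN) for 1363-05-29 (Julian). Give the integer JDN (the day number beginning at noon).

Equivalently 6 June 1363 (proleptic Gregorian).
JDN 2451545 is 1 January 2000 CE (Gregorian); the target day is −232503 days from there, so JDN = 2219042.

2219042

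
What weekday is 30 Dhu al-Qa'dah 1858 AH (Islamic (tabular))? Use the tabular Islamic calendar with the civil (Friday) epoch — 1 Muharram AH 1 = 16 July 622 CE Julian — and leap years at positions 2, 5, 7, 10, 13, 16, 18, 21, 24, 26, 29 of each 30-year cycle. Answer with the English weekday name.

In the Gregorian calendar this is 19 February 2425 (JDN 2606823).
Since JDN mod 7 = 2 (0 = Monday), the day is Wednesday.

Wednesday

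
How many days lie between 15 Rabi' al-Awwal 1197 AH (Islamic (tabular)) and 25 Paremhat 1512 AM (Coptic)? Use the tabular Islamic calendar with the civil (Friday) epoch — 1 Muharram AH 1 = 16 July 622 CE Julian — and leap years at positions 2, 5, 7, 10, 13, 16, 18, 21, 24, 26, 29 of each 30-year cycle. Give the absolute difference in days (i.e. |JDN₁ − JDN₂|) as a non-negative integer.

First date → JDN 2372336; second date → JDN 2377127.
The interval is |2372336 − 2377127| = 4791 days.

4791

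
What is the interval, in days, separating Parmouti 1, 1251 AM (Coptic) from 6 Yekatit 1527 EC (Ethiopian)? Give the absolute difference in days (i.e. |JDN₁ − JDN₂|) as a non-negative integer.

JDN of the first date = 2281802.
JDN of the second date = 2281747.
|2281747 − 2281802| = 55.

55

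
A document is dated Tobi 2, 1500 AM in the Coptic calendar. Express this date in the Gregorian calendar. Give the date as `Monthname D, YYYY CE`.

January 9, 1784 CE

Both dates share Julian Day Number 2372661; in the Gregorian calendar that is 9 January 1784 CE.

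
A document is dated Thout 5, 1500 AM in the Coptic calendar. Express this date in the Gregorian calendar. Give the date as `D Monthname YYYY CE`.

Julian Day Number of the source date = 2372544.
Converting JDN 2372544 to the Gregorian calendar gives 14 September 1783 CE.

14 September 1783 CE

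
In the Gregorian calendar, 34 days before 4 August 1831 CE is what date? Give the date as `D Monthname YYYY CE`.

1 July 1831 CE

Counting 34 days back from JDN 2390034 reaches JDN 2390000, which is 1 July 1831 CE.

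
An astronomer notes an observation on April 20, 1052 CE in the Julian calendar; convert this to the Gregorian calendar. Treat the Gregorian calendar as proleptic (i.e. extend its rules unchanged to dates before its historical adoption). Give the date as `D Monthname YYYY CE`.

26 April 1052 CE

At this point the Julian calendar is 6 days behind the Gregorian.
20 April 1052 Julian + 6 days → 26 April 1052 Gregorian.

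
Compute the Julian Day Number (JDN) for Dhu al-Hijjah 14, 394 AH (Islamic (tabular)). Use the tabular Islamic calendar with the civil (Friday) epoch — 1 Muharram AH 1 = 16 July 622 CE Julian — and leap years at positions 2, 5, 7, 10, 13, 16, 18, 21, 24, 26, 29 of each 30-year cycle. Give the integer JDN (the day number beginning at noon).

In the proleptic Gregorian calendar the same day is 8 October 1004.
JDN 2299161 is 15 October 1582 CE (Gregorian); the target day is −211117 days from there, so JDN = 2088044.

2088044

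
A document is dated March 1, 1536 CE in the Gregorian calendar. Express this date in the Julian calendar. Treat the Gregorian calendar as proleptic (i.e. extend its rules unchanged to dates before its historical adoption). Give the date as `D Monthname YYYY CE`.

At this point the Julian calendar is 10 days behind the Gregorian.
1 March 1536 Gregorian − 10 days → 20 February 1536 Julian.

20 February 1536 CE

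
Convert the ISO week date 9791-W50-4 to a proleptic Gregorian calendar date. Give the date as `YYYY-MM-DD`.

9791-12-15

ISO week 1 of 9791 is the week containing the first Thursday of 9791.
Week 50, day 4 (Thursday) lands on 9791-12-15.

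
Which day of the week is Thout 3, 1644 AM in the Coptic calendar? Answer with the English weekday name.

Wednesday

This is JDN 2425138 (14 September 1927 Gregorian).
2425138 ≡ 2 (mod 7); counting from Monday = 0 gives Wednesday.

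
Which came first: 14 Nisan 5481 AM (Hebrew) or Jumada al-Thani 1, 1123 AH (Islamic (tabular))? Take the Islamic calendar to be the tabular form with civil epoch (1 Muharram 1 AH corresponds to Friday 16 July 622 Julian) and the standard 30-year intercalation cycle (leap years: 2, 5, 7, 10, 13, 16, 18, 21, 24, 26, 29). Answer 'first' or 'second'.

First date → JDN 2349743; second date → JDN 2346187.
JDN 2346187 < JDN 2349743, so the second date is earlier.

second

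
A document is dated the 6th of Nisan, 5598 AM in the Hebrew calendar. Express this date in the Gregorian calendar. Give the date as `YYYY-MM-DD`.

1838-04-01

Both dates share Julian Day Number 2392466; in the Gregorian calendar that is 1 April 1838 CE.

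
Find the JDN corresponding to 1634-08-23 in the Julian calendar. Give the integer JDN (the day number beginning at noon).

In the Gregorian calendar the same day is 2 September 1634.
JDN 2299161 is 15 October 1582 CE (Gregorian); the target day is +18950 days from there, so JDN = 2318111.

2318111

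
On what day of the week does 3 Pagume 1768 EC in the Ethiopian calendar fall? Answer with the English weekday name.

Friday

In the Gregorian calendar this is 6 September 1776 (JDN 2369980).
JDN 2369980 mod 7 = 4, and JDN 0 was a Monday, so this is a Friday.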